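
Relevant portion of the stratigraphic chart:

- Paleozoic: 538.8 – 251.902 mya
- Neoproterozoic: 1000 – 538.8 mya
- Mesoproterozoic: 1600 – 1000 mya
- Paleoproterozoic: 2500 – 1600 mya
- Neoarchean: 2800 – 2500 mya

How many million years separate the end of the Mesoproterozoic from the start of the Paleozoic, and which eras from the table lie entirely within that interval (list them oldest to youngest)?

The Mesoproterozoic closes at 1000 Ma and the Paleozoic opens at 538.8 Ma, so the interval is 1000 − 538.8 = 461.2 Myr.
An era fits inside if it starts at or after 1000 Ma and ends at or before 538.8 Ma; oldest first that gives Neoproterozoic.

461.2 million years; Neoproterozoic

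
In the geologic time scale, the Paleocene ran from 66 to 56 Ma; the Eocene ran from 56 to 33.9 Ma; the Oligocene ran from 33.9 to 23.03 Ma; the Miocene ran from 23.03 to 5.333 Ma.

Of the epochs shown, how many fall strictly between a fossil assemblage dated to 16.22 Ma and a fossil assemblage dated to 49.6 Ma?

1

49.6 Ma sits inside the Eocene (56–33.9) and 16.22 Ma inside the Miocene (23.03–5.333); neither of those is wholly between the two dates.
The listed epochs lying completely between them are Oligocene — 1 in all.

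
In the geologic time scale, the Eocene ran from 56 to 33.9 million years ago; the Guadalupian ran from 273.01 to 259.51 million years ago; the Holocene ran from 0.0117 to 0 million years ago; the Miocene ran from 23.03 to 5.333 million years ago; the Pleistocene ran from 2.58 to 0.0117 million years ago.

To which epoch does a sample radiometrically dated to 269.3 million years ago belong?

Guadalupian

269.3 Ma lies between 273.01 and 259.51 Ma, so it falls in the Guadalupian.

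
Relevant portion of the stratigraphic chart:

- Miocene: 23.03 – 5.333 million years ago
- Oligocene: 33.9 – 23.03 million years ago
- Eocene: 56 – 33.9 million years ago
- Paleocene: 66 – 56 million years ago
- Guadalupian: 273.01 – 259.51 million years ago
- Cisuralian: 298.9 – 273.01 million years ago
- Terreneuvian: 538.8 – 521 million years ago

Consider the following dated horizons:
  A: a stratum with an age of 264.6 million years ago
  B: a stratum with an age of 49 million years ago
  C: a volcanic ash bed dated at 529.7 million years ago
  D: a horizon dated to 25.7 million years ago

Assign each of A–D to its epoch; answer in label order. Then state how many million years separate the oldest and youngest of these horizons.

A — Guadalupian; B — Eocene; C — Terreneuvian; D — Oligocene; span 504 million years

A: 264.6 Ma lies in 273.01–259.51 Ma, so Guadalupian.
B: 49 Ma lies in 56–33.9 Ma, so Eocene.
C: 529.7 Ma lies in 538.8–521 Ma, so Terreneuvian.
D: 25.7 Ma lies in 33.9–23.03 Ma, so Oligocene.
Oldest = 529.7 Ma, youngest = 25.7 Ma → span 504 Myr.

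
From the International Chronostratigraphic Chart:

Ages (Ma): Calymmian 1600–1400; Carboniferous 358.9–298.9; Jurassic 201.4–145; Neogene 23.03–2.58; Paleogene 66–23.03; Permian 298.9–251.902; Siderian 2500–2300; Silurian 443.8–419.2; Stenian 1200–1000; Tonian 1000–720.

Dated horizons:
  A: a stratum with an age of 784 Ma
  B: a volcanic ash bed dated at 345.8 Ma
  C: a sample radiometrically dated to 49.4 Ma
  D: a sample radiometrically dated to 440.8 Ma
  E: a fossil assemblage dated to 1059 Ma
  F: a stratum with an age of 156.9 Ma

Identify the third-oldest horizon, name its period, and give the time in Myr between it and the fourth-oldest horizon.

Larger Ma means older, so oldest first: E 1059 > A 784 > D 440.8 > B 345.8 > F 156.9 > C 49.4.
Counting 3 along gives D (440.8 Ma); the excerpt puts that inside the Silurian, 443.8–419.2 Ma.
Next in line is B (345.8 Ma), and 440.8 − 345.8 = 95 Myr.

D, in the Silurian; 95 million years to B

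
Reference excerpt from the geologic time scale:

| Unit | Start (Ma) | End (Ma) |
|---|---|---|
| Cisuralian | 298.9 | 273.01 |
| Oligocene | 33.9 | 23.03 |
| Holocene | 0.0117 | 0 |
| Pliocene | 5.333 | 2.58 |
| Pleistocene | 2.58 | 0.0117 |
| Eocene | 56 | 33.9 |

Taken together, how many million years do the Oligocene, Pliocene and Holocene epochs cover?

13.6347 million years

Duration is start − end for each: (33.9 − 23.03) + (5.333 − 2.58) + (0.0117 − 0).
That is 10.87 + 2.753 + 0.0117, which totals 13.6347 million years.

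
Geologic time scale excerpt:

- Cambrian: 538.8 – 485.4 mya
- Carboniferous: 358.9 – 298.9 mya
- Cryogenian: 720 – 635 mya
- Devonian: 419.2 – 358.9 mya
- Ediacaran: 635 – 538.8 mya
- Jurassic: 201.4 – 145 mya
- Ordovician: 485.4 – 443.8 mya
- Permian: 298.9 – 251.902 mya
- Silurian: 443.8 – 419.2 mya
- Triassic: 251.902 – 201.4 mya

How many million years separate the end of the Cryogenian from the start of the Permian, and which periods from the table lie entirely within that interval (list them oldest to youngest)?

The Cryogenian closes at 635 Ma and the Permian opens at 298.9 Ma, so the interval is 635 − 298.9 = 336.1 Myr.
A period fits inside if it starts at or after 635 Ma and ends at or before 298.9 Ma; oldest first that gives Ediacaran, Cambrian, Ordovician, Silurian, Devonian, Carboniferous.

336.1 million years; Ediacaran, Cambrian, Ordovician, Silurian, Devonian, Carboniferous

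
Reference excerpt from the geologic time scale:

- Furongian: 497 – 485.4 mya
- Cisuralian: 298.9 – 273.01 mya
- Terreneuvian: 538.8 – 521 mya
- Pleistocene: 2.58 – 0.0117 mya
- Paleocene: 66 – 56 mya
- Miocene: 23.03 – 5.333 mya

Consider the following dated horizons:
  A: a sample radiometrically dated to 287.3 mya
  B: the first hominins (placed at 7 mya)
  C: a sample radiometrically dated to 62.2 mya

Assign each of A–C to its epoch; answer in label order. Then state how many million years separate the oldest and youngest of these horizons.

A: 287.3 Ma lies in 298.9–273.01 Ma, so Cisuralian.
B: 7 Ma lies in 23.03–5.333 Ma, so Miocene.
C: 62.2 Ma lies in 66–56 Ma, so Paleocene.
Oldest = 287.3 Ma, youngest = 7 Ma → span 280.3 Myr.

A — Cisuralian; B — Miocene; C — Paleocene; span 280.3 million years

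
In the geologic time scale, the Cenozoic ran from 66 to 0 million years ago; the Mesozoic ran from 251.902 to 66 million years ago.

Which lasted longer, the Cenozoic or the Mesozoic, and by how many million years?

Mesozoic, by 119.902 million years

Cenozoic: 66 − 0 = 66 Myr.
Mesozoic: 251.902 − 66 = 185.902 Myr.
Difference: 185.902 − 66 = 119.902 Myr, so the Mesozoic was longer.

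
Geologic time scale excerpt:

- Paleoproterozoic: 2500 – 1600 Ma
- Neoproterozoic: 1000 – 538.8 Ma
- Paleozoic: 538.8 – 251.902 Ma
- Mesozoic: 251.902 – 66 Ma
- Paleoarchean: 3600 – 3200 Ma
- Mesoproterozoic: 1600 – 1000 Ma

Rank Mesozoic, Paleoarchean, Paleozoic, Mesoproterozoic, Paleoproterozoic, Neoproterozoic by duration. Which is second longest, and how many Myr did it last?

Mesoproterozoic, 600 million years

Durations: Mesozoic 185.902; Paleoarchean 400; Paleozoic 286.898; Mesoproterozoic 600; Paleoproterozoic 900; Neoproterozoic 461.2 Myr.
Sorted longest-first: Paleoproterozoic (900), Mesoproterozoic (600), Neoproterozoic (461.2), Paleoarchean (400), Paleozoic (286.898), Mesozoic (185.902).
The second longest is Mesoproterozoic at 600 Myr.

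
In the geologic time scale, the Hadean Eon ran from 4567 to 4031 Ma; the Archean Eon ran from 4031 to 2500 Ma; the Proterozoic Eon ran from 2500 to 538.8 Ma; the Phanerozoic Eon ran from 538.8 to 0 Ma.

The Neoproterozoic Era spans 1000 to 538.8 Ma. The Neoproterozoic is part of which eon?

The Neoproterozoic (1000–538.8 Ma) lies entirely within 2500–538.8 Ma, the Proterozoic Eon.

Proterozoic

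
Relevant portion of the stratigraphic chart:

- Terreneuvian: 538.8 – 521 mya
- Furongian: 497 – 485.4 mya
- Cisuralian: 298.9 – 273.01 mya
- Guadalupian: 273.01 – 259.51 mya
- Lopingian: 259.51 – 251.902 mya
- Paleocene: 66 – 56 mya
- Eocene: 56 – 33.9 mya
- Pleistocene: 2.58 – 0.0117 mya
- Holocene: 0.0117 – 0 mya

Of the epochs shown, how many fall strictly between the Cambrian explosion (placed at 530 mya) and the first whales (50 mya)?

530 Ma sits inside the Terreneuvian (538.8–521) and 50 Ma inside the Eocene (56–33.9); neither of those is wholly between the two dates.
The listed epochs lying completely between them are Furongian, Cisuralian, Guadalupian, Lopingian, Paleocene — 5 in all.

5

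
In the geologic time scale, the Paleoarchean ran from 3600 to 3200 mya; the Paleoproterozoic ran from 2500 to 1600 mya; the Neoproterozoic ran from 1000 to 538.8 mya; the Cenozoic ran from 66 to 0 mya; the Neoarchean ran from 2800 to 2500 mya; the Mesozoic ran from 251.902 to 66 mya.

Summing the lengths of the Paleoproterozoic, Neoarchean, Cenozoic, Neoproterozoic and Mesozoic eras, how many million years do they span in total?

1913.102 million years

Duration is start − end for each: (2500 − 1600) + (2800 − 2500) + (66 − 0) + (1000 − 538.8) + (251.902 − 66).
That is 900 + 300 + 66 + 461.2 + 185.902, which totals 1913.102 million years.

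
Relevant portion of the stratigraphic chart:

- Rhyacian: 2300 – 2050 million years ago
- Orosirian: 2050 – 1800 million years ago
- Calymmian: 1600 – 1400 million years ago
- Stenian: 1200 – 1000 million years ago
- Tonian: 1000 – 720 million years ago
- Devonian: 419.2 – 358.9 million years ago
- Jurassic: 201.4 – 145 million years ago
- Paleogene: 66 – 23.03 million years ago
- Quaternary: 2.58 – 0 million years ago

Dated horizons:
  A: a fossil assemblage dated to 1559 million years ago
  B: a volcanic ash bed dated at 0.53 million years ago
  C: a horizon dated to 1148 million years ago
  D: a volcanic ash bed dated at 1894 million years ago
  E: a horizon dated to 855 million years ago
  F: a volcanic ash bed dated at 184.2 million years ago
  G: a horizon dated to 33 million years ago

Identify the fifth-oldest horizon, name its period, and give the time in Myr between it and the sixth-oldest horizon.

Larger Ma means older, so oldest first: D 1894 > A 1559 > C 1148 > E 855 > F 184.2 > G 33 > B 0.53.
Counting 5 along gives F (184.2 Ma); the excerpt puts that inside the Jurassic, 201.4–145 Ma.
Next in line is G (33 Ma), and 184.2 − 33 = 151.2 Myr.

F, in the Jurassic; 151.2 million years to G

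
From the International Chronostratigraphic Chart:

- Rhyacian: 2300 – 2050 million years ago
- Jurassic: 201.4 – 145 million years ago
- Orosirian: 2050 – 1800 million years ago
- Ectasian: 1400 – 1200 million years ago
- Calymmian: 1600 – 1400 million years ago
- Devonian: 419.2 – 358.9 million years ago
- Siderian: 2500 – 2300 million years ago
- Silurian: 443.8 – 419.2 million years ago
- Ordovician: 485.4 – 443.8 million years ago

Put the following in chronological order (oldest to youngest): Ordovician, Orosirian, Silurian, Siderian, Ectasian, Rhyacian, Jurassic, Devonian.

Sorting by start age (descending Ma, since larger Ma = older): Siderian began 2500, Rhyacian began 2300, Orosirian began 2050, Ectasian began 1400, Ordovician began 485.4, Silurian began 443.8, Devonian began 419.2, Jurassic began 201.4.

Siderian, Rhyacian, Orosirian, Ectasian, Ordovician, Silurian, Devonian, Jurassic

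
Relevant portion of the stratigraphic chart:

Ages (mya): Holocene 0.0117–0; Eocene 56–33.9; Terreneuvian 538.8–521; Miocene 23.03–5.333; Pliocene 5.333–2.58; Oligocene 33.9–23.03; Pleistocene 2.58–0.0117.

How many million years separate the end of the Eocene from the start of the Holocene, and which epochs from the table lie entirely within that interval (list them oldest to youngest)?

33.8883 million years; Oligocene, Miocene, Pliocene, Pleistocene

End of Eocene = 33.9 Ma; start of Holocene = 0.0117 Ma.
Gap = 33.9 − 0.0117 = 33.8883 Myr.
Epochs wholly inside 33.9–0.0117 Ma: Oligocene (33.9–23.03), Miocene (23.03–5.333), Pliocene (5.333–2.58), Pleistocene (2.58–0.0117).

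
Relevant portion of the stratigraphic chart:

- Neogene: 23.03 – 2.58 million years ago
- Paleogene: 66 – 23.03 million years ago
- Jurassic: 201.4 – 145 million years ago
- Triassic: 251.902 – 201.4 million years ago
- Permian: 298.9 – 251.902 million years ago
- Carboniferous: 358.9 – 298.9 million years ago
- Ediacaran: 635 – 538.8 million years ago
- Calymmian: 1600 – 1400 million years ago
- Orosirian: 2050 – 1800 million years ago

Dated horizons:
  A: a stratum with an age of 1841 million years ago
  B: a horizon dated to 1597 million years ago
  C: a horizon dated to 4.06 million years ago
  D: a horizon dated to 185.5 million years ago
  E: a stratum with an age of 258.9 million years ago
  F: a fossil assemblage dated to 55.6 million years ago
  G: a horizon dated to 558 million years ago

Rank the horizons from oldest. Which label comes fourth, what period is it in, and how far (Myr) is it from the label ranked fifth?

E, in the Permian; 73.4 million years to D

Sorted oldest-first by Ma: A (1841), B (1597), G (558), E (258.9), D (185.5), F (55.6), C (4.06).
The fourth oldest is E at 258.9 Ma, which lies in 298.9–251.902 Ma: the Permian.
The fifth oldest is D at 185.5 Ma; separation = |258.9 − 185.5| = 73.4 Myr.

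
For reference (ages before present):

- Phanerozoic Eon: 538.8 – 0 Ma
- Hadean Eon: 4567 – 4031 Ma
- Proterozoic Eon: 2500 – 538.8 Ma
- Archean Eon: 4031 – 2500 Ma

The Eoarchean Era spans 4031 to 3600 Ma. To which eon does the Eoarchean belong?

The Eoarchean (4031–3600 Ma) lies entirely within 4031–2500 Ma, the Archean Eon.

Archean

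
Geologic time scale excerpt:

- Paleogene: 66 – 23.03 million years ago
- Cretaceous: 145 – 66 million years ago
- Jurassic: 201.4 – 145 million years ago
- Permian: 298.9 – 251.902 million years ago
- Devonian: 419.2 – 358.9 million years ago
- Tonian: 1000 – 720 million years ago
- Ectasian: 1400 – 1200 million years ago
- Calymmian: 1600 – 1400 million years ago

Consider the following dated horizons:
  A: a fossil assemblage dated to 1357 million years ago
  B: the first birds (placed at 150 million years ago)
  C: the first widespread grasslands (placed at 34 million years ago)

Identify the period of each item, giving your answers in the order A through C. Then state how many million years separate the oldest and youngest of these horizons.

A — Ectasian; B — Jurassic; C — Paleogene; span 1323 million years

Match each age against the start–end ranges in the excerpt: A = 1357 Ma → Ectasian (1400–1200); B = 150 Ma → Jurassic (201.4–145); C = 34 Ma → Paleogene (66–23.03).
The largest age is 1357 Ma and the smallest is 34 Ma; their difference is 1323 Myr.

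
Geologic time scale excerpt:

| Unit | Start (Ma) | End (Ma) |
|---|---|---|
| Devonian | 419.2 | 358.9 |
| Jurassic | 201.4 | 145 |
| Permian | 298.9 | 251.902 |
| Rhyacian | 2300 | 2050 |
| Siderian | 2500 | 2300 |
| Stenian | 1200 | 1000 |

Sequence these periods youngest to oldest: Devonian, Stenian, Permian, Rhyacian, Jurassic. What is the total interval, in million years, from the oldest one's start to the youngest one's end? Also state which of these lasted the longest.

Start ages (Ma): Rhyacian 2300, Stenian 1200, Devonian 419.2, Permian 298.9, Jurassic 201.4.
Ordered youngest to oldest: Jurassic, Permian, Devonian, Stenian, Rhyacian.
Span = 2300 − 145 = 2155 Myr.
Durations: Rhyacian 250, Stenian 200, Permian 46.998, Devonian 60.3, Jurassic 56.4 → longest is Rhyacian (250 Myr).

Jurassic → Permian → Devonian → Stenian → Rhyacian; total span 2155 Myr; longest is Rhyacian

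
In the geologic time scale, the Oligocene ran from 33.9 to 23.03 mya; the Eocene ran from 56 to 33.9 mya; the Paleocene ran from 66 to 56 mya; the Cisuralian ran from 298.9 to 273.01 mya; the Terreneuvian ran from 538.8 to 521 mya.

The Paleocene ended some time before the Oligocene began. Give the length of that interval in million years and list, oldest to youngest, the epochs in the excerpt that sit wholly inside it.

22.1 million years; Eocene

End of Paleocene = 56 Ma; start of Oligocene = 33.9 Ma.
Gap = 56 − 33.9 = 22.1 Myr.
Epochs wholly inside 56–33.9 Ma: Eocene (56–33.9).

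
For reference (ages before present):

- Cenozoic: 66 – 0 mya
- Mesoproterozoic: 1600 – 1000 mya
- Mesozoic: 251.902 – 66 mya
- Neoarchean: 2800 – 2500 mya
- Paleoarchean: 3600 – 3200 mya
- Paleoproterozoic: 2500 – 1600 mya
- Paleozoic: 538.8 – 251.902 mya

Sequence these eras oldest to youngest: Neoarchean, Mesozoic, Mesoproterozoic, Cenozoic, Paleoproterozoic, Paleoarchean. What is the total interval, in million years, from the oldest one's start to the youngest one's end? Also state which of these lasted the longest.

Paleoarchean → Neoarchean → Paleoproterozoic → Mesoproterozoic → Mesozoic → Cenozoic; total span 3600 Myr; longest is Paleoproterozoic

Start ages (Ma): Paleoarchean 3600, Neoarchean 2800, Paleoproterozoic 2500, Mesoproterozoic 1600, Mesozoic 251.902, Cenozoic 66.
Ordered oldest to youngest: Paleoarchean, Neoarchean, Paleoproterozoic, Mesoproterozoic, Mesozoic, Cenozoic.
Span = 3600 − 0 = 3600 Myr.
Durations: Mesoproterozoic 600, Mesozoic 185.902, Cenozoic 66, Paleoproterozoic 900, Paleoarchean 400, Neoarchean 300 → longest is Paleoproterozoic (900 Myr).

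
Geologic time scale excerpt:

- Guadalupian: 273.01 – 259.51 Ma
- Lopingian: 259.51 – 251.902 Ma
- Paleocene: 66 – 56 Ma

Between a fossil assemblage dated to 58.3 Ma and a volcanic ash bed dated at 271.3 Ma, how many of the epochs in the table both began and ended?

1

271.3 Ma sits inside the Guadalupian (273.01–259.51) and 58.3 Ma inside the Paleocene (66–56); neither of those is wholly between the two dates.
The listed epochs lying completely between them are Lopingian — 1 in all.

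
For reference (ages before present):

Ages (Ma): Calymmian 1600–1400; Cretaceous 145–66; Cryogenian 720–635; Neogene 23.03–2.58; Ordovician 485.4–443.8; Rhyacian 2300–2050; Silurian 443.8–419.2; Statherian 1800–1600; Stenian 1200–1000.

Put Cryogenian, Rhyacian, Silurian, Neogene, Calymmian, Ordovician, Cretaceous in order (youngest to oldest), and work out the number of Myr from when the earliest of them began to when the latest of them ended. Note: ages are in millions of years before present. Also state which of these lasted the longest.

Neogene, Cretaceous, Silurian, Ordovician, Cryogenian, Calymmian, Rhyacian; total span 2297.42 Myr; longest is Rhyacian

Start ages (Ma): Rhyacian 2300, Calymmian 1600, Cryogenian 720, Ordovician 485.4, Silurian 443.8, Cretaceous 145, Neogene 23.03.
Ordered youngest to oldest: Neogene, Cretaceous, Silurian, Ordovician, Cryogenian, Calymmian, Rhyacian.
Span = 2300 − 2.58 = 2297.42 Myr.
Durations: Silurian 24.6, Calymmian 200, Ordovician 41.6, Cretaceous 79, Rhyacian 250, Cryogenian 85, Neogene 20.45 → longest is Rhyacian (250 Myr).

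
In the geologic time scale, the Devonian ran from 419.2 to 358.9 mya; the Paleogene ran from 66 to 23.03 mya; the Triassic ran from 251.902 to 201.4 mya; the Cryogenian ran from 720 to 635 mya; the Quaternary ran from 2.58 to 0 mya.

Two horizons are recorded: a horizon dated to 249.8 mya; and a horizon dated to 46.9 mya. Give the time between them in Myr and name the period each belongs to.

Elapsed time: 249.8 − 46.9 = 202.9 Myr.
249.8 Ma lies within 251.902–201.4 Ma: Triassic.
46.9 Ma lies within 66–23.03 Ma: Paleogene.

202.9 million years apart; the first in the Triassic, the second in the Paleogene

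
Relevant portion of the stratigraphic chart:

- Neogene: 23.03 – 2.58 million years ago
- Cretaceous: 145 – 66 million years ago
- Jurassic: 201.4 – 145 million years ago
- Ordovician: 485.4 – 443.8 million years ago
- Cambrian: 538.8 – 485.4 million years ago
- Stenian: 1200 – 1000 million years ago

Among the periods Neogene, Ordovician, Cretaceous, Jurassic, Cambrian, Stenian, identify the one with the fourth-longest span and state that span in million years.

Cambrian, 53.4 million years

Start − end for each: Neogene 23.03 − 2.58 = 20.45; Ordovician 485.4 − 443.8 = 41.6; Cretaceous 145 − 66 = 79; Jurassic 201.4 − 145 = 56.4; Cambrian 538.8 − 485.4 = 53.4; Stenian 1200 − 1000 = 200.
Ranking these from longest: Stenian > Cretaceous > Jurassic > Cambrian > Ordovician > Neogene.
Position 4 in that ranking is Cambrian, which lasted 53.4 Myr.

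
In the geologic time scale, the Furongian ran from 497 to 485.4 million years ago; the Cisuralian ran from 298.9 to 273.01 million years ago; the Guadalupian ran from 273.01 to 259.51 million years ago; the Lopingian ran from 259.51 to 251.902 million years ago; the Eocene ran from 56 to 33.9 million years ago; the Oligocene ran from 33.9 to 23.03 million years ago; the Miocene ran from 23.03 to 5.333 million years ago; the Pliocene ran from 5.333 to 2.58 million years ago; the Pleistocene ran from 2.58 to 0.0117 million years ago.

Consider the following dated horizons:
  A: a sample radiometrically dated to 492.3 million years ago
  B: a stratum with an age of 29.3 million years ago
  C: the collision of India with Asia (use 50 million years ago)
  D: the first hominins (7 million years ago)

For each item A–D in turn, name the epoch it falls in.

A — Furongian; B — Oligocene; C — Eocene; D — Miocene

Match each age against the start–end ranges in the excerpt: A = 492.3 Ma → Furongian (497–485.4); B = 29.3 Ma → Oligocene (33.9–23.03); C = 50 Ma → Eocene (56–33.9); D = 7 Ma → Miocene (23.03–5.333).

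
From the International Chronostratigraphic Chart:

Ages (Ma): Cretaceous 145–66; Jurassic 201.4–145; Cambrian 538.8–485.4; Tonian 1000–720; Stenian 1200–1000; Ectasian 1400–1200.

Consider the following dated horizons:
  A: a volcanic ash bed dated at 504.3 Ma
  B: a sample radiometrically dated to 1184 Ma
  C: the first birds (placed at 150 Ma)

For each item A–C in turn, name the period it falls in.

A: 504.3 Ma lies in 538.8–485.4 Ma, so Cambrian.
B: 1184 Ma lies in 1200–1000 Ma, so Stenian.
C: 150 Ma lies in 201.4–145 Ma, so Jurassic.

A — Cambrian; B — Stenian; C — Jurassic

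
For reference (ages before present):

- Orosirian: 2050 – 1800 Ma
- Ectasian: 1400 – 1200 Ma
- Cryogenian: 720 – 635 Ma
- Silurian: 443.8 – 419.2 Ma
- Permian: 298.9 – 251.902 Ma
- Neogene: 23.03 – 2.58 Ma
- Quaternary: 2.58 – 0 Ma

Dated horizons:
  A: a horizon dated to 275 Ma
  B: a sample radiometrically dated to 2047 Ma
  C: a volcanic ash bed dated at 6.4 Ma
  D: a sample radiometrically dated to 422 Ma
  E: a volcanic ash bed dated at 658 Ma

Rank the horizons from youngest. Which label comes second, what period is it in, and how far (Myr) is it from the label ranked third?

Smaller Ma means younger, so youngest first: C 6.4 < A 275 < D 422 < E 658 < B 2047.
Counting 2 along gives A (275 Ma); the excerpt puts that inside the Permian, 298.9–251.902 Ma.
Next in line is D (422 Ma), and 422 − 275 = 147 Myr.

A, in the Permian; 147 million years to D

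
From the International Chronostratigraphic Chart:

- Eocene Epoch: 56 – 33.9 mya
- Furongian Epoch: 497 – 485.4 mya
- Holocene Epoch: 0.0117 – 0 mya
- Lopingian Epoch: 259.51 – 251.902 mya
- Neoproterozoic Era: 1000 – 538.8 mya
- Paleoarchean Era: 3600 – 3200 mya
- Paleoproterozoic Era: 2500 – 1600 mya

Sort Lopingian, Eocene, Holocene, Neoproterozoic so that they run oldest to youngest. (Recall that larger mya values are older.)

Read off each span (Ma): Lopingian 259.51–251.902; Eocene 56–33.9; Holocene 0.0117–0; Neoproterozoic 1000–538.8.
Larger Ma is older, so oldest→youngest is Neoproterozoic, Lopingian, Eocene, Holocene.

Neoproterozoic, Lopingian, Eocene, Holocene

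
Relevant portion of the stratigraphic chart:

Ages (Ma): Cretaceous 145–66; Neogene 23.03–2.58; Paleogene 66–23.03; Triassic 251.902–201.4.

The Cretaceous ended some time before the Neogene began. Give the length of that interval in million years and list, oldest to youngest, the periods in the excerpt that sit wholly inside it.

The Cretaceous closes at 66 Ma and the Neogene opens at 23.03 Ma, so the interval is 66 − 23.03 = 42.97 Myr.
A period fits inside if it starts at or after 66 Ma and ends at or before 23.03 Ma; oldest first that gives Paleogene.

42.97 million years; Paleogene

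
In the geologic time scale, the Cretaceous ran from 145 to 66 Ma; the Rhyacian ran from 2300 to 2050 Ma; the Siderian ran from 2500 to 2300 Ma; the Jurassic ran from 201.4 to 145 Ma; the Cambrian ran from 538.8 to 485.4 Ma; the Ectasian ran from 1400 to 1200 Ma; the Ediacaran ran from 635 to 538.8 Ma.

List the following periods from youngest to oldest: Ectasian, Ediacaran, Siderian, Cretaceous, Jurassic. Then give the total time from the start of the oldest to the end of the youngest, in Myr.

Cretaceous → Jurassic → Ediacaran → Ectasian → Siderian; total span 2434 Myr

Start ages (Ma): Siderian 2500, Ectasian 1400, Ediacaran 635, Jurassic 201.4, Cretaceous 145.
Ordered youngest to oldest: Cretaceous, Jurassic, Ediacaran, Ectasian, Siderian.
Span = 2500 − 66 = 2434 Myr.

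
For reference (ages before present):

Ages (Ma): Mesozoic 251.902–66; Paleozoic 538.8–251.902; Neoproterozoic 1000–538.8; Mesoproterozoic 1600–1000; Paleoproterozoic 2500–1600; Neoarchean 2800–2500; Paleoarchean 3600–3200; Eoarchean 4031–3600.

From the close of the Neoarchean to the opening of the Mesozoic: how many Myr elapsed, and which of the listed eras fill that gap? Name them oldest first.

2248.098 million years; Paleoproterozoic, Mesoproterozoic, Neoproterozoic, Paleozoic

The Neoarchean closes at 2500 Ma and the Mesozoic opens at 251.902 Ma, so the interval is 2500 − 251.902 = 2248.098 Myr.
An era fits inside if it starts at or after 2500 Ma and ends at or before 251.902 Ma; oldest first that gives Paleoproterozoic, Mesoproterozoic, Neoproterozoic, Paleozoic.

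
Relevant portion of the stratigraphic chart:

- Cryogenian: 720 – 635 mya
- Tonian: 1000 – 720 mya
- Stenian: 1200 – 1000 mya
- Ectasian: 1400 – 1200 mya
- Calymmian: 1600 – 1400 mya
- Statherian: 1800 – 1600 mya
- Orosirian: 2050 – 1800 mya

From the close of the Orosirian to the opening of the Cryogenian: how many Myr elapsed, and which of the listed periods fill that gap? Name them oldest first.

1080 million years; Statherian, Calymmian, Ectasian, Stenian, Tonian

The Orosirian closes at 1800 Ma and the Cryogenian opens at 720 Ma, so the interval is 1800 − 720 = 1080 Myr.
A period fits inside if it starts at or after 1800 Ma and ends at or before 720 Ma; oldest first that gives Statherian, Calymmian, Ectasian, Stenian, Tonian.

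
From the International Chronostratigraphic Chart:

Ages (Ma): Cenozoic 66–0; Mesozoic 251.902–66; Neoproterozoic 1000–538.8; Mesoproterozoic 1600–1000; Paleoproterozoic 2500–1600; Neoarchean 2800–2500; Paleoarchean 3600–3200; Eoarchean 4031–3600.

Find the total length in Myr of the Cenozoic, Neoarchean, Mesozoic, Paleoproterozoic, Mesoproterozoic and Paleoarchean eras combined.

2451.902 million years

Each duration: Cenozoic = 66; Neoarchean = 300; Mesozoic = 185.902; Paleoproterozoic = 900; Mesoproterozoic = 600; Paleoarchean = 400.
Sum: 66 + 300 + 185.902 + 900 + 600 + 400 = 2451.902 Myr.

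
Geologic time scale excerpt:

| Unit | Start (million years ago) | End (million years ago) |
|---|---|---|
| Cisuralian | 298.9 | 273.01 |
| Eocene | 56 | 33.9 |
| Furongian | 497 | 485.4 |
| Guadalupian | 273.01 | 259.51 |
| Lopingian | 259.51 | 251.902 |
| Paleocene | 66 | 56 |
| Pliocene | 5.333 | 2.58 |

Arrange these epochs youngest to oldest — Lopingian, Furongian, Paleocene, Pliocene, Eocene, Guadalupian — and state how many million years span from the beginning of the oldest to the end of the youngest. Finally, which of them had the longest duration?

Start ages (Ma): Furongian 497, Guadalupian 273.01, Lopingian 259.51, Paleocene 66, Eocene 56, Pliocene 5.333.
Ordered youngest to oldest: Pliocene, Eocene, Paleocene, Lopingian, Guadalupian, Furongian.
Span = 497 − 2.58 = 494.42 Myr.
Durations: Pliocene 2.753, Furongian 11.6, Eocene 22.1, Lopingian 7.608, Guadalupian 13.5, Paleocene 10 → longest is Eocene (22.1 Myr).

Pliocene, Eocene, Paleocene, Lopingian, Guadalupian, Furongian; total span 494.42 Myr; longest is Eocene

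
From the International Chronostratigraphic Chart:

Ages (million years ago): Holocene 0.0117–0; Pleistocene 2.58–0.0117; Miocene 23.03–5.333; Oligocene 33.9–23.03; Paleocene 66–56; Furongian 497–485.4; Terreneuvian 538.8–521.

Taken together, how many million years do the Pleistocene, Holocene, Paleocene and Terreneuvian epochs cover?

30.38 million years

Each duration: Pleistocene = 2.5683; Holocene = 0.0117; Paleocene = 10; Terreneuvian = 17.8.
Sum: 2.5683 + 0.0117 + 10 + 17.8 = 30.38 Myr.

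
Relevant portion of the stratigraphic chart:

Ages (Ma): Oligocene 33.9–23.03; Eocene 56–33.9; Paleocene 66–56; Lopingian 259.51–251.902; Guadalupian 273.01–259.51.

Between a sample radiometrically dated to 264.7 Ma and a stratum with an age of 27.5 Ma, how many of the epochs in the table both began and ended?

264.7 Ma sits inside the Guadalupian (273.01–259.51) and 27.5 Ma inside the Oligocene (33.9–23.03); neither of those is wholly between the two dates.
The listed epochs lying completely between them are Lopingian, Paleocene, Eocene — 3 in all.

3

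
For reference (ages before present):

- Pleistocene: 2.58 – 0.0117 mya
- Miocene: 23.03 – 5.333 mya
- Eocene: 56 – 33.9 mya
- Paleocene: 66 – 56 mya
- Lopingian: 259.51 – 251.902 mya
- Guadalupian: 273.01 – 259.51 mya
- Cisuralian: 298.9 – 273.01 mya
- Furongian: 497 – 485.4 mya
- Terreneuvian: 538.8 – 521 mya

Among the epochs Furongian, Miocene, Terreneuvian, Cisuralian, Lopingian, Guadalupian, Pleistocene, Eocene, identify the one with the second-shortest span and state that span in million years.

Start − end for each: Furongian 497 − 485.4 = 11.6; Miocene 23.03 − 5.333 = 17.697; Terreneuvian 538.8 − 521 = 17.8; Cisuralian 298.9 − 273.01 = 25.89; Lopingian 259.51 − 251.902 = 7.608; Guadalupian 273.01 − 259.51 = 13.5; Pleistocene 2.58 − 0.0117 = 2.5683; Eocene 56 − 33.9 = 22.1.
Ranking these from shortest: Pleistocene < Lopingian < Furongian < Guadalupian < Miocene < Terreneuvian < Eocene < Cisuralian.
Position 2 in that ranking is Lopingian, which lasted 7.608 Myr.

Lopingian, 7.608 million years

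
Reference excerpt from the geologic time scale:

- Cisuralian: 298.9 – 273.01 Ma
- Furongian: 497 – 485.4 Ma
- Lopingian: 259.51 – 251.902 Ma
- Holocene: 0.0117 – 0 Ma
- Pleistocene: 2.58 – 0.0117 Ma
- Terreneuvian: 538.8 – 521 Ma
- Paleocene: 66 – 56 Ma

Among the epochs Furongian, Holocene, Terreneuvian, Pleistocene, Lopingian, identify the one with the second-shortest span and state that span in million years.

Pleistocene, 2.5683 million years

Durations: Furongian 11.6; Holocene 0.0117; Terreneuvian 17.8; Pleistocene 2.5683; Lopingian 7.608 Myr.
Sorted shortest-first: Holocene (0.0117), Pleistocene (2.5683), Lopingian (7.608), Furongian (11.6), Terreneuvian (17.8).
The second shortest is Pleistocene at 2.5683 Myr.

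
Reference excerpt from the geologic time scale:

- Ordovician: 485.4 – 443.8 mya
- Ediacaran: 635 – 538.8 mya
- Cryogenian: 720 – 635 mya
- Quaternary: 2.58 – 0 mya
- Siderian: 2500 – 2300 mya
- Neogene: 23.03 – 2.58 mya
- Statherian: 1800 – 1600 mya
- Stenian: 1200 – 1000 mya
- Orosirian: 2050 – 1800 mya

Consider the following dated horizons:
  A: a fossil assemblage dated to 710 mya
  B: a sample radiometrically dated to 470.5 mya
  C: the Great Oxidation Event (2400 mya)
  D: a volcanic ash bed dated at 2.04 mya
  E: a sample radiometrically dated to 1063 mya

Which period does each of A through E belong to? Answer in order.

A — Cryogenian; B — Ordovician; C — Siderian; D — Quaternary; E — Stenian

A: 710 Ma lies in 720–635 Ma, so Cryogenian.
B: 470.5 Ma lies in 485.4–443.8 Ma, so Ordovician.
C: 2400 Ma lies in 2500–2300 Ma, so Siderian.
D: 2.04 Ma lies in 2.58–0 Ma, so Quaternary.
E: 1063 Ma lies in 1200–1000 Ma, so Stenian.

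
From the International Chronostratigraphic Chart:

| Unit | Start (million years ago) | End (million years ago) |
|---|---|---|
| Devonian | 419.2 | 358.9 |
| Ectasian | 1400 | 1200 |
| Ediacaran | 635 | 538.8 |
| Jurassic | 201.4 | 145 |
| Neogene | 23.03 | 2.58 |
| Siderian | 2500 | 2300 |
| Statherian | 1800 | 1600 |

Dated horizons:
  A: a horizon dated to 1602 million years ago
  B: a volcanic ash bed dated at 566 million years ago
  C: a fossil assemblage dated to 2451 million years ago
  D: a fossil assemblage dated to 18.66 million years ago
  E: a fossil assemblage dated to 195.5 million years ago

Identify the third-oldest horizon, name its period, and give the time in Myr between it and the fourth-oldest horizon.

B, in the Ediacaran; 370.5 million years to E

Sorted oldest-first by Ma: C (2451), A (1602), B (566), E (195.5), D (18.66).
The third oldest is B at 566 Ma, which lies in 635–538.8 Ma: the Ediacaran.
The fourth oldest is E at 195.5 Ma; separation = |566 − 195.5| = 370.5 Myr.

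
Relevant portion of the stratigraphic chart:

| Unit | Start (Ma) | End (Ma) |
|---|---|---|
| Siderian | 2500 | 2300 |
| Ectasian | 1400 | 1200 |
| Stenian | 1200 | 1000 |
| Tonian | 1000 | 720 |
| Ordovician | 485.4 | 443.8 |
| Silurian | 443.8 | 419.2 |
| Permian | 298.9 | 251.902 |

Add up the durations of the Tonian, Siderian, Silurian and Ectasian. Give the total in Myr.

Duration is start − end for each: (1000 − 720) + (2500 − 2300) + (443.8 − 419.2) + (1400 − 1200).
That is 280 + 200 + 24.6 + 200, which totals 704.6 million years.

704.6 million years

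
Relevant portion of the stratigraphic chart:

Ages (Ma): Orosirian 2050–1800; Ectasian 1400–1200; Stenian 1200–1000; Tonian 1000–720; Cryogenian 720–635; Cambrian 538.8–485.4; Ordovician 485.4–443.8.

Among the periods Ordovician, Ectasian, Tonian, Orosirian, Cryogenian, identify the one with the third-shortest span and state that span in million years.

Ectasian, 200 million years

Start − end for each: Ordovician 485.4 − 443.8 = 41.6; Ectasian 1400 − 1200 = 200; Tonian 1000 − 720 = 280; Orosirian 2050 − 1800 = 250; Cryogenian 720 − 635 = 85.
Ranking these from shortest: Ordovician < Cryogenian < Ectasian < Orosirian < Tonian.
Position 3 in that ranking is Ectasian, which lasted 200 Myr.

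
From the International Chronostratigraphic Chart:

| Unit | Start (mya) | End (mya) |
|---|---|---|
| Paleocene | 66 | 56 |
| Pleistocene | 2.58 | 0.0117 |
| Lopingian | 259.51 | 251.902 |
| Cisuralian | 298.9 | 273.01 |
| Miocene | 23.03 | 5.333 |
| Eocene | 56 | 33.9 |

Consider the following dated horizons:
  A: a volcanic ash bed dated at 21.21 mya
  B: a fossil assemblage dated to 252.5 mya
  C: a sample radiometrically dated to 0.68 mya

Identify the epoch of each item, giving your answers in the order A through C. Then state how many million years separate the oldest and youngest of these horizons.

A — Miocene; B — Lopingian; C — Pleistocene; span 251.82 million years

Match each age against the start–end ranges in the excerpt: A = 21.21 Ma → Miocene (23.03–5.333); B = 252.5 Ma → Lopingian (259.51–251.902); C = 0.68 Ma → Pleistocene (2.58–0.0117).
The largest age is 252.5 Ma and the smallest is 0.68 Ma; their difference is 251.82 Myr.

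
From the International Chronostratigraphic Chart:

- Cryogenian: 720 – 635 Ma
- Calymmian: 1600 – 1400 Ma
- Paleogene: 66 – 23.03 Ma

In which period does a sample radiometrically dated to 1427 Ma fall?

1427 Ma lies between 1600 and 1400 Ma, so it falls in the Calymmian.

Calymmian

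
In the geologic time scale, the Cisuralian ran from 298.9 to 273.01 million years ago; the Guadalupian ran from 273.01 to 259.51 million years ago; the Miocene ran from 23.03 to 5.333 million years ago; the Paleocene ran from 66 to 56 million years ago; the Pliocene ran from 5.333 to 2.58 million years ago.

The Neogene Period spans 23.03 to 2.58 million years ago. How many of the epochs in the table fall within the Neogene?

2

Epochs inside 23.03–2.58 Ma: Miocene, Pliocene — 2 in total.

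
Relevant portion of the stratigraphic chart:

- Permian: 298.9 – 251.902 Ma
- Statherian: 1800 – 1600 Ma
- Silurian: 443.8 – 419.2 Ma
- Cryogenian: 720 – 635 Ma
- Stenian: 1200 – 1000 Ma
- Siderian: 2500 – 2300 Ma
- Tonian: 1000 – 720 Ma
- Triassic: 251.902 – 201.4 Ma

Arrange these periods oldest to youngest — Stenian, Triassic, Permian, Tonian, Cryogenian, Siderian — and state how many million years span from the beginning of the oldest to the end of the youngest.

Siderian, Stenian, Tonian, Cryogenian, Permian, Triassic; total span 2298.6 Myr

From the excerpt: Stenian 1200–1000; Triassic 251.902–201.4; Permian 298.9–251.902; Tonian 1000–720; Cryogenian 720–635; Siderian 2500–2300 (Ma).
Larger Ma is earlier, so the oldest is Siderian and the youngest is Triassic; oldest to youngest: Siderian, Stenian, Tonian, Cryogenian, Permian, Triassic.
Oldest start 2500 minus youngest end 201.4 gives 2298.6 Myr overall.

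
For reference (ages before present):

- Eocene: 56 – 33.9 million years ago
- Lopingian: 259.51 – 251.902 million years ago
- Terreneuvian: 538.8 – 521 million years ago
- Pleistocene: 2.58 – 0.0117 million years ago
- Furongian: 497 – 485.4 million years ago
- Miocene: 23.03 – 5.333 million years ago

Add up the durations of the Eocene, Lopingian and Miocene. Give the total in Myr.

Duration is start − end for each: (56 − 33.9) + (259.51 − 251.902) + (23.03 − 5.333).
That is 22.1 + 7.608 + 17.697, which totals 47.405 million years.

47.405 million years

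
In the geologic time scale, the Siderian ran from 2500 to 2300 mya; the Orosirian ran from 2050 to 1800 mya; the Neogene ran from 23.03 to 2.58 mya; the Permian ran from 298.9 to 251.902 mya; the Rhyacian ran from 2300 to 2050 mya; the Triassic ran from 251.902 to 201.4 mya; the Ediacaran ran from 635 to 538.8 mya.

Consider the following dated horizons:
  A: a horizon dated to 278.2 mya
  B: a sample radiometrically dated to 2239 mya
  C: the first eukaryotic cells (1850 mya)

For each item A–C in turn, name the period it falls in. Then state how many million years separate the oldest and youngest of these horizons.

A — Permian; B — Rhyacian; C — Orosirian; span 1960.8 million years

A: 278.2 Ma lies in 298.9–251.902 Ma, so Permian.
B: 2239 Ma lies in 2300–2050 Ma, so Rhyacian.
C: 1850 Ma lies in 2050–1800 Ma, so Orosirian.
Oldest = 2239 Ma, youngest = 278.2 Ma → span 1960.8 Myr.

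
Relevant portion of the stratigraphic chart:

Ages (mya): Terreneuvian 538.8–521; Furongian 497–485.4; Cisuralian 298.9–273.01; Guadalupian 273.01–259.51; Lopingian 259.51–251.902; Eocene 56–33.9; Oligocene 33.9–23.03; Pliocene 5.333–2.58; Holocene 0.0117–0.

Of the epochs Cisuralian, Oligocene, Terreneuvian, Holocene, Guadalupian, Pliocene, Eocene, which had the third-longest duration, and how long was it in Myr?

Start − end for each: Cisuralian 298.9 − 273.01 = 25.89; Oligocene 33.9 − 23.03 = 10.87; Terreneuvian 538.8 − 521 = 17.8; Holocene 0.0117 − 0 = 0.0117; Guadalupian 273.01 − 259.51 = 13.5; Pliocene 5.333 − 2.58 = 2.753; Eocene 56 − 33.9 = 22.1.
Ranking these from longest: Cisuralian > Eocene > Terreneuvian > Guadalupian > Oligocene > Pliocene > Holocene.
Position 3 in that ranking is Terreneuvian, which lasted 17.8 Myr.

Terreneuvian, 17.8 million years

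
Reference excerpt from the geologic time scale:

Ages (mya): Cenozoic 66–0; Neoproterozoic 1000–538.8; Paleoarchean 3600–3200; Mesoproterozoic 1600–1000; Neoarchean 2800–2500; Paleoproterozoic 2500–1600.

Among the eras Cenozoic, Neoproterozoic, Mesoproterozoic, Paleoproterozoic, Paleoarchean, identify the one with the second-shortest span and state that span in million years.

Paleoarchean, 400 million years

Start − end for each: Cenozoic 66 − 0 = 66; Neoproterozoic 1000 − 538.8 = 461.2; Mesoproterozoic 1600 − 1000 = 600; Paleoproterozoic 2500 − 1600 = 900; Paleoarchean 3600 − 3200 = 400.
Ranking these from shortest: Cenozoic < Paleoarchean < Neoproterozoic < Mesoproterozoic < Paleoproterozoic.
Position 2 in that ranking is Paleoarchean, which lasted 400 Myr.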